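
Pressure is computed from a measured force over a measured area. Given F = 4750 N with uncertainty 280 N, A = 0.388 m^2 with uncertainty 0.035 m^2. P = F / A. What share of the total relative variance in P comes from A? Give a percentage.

70.1%

(δP/P)² = (1·δF/F)² + (-1·δA/A)²
  F term: (1×0.0589)² = 0.00347
  A term: (-1×0.0902)² = 0.00814
Total = 0.0116. Share from A = 0.00814/0.0116 = 0.701.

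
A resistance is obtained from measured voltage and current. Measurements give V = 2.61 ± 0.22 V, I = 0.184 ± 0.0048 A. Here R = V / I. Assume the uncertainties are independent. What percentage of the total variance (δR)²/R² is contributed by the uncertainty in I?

(δR/R)² = (1·δV/V)² + (-1·δI/I)²
  V term: (1×0.0843)² = 0.00711
  I term: (-1×0.0261)² = 0.000681
Total = 0.00779. Share from I = 0.000681/0.00779 = 0.0874.

8.74%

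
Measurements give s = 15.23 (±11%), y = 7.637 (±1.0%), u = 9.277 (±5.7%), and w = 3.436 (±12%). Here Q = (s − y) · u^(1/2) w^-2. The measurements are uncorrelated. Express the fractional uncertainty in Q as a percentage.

Let h = s − y = 7.593. δh = √(δs² + δy²) = √(2.81 + 0.00583) = 1.68, so δh/h = 0.221.
Q is then a monomial in h, u, w:
δQ/Q = √((δh/h)² + (½·δu/u)² + (-2·δw/w)²) = √(0.0488 + 0.000812 + 0.0576) = 0.327

32.7%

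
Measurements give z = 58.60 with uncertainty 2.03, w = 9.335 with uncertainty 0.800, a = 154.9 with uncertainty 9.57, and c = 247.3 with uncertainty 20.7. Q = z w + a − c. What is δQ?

Let p = z·w = 547.0. δp/p = √((1·δz/z)² + (1·δw/w)²) = √(0.00120 + 0.00734) = 0.0924, so δp = 50.6.
Q = p + a − c: δQ = √(δp² + δa² + δc²) = √(2560 + 91.6 + 428) = 55.5

55.5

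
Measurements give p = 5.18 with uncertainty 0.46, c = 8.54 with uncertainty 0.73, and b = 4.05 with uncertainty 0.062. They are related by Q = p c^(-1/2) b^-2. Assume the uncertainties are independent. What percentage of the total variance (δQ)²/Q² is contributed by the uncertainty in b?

(δQ/Q)² = (1·δp/p)² + (−½·δc/c)² + (-2·δb/b)²
  p term: (1×0.0888)² = 0.00789
  c term: (-0.5×0.0855)² = 0.00183
  b term: (-2×0.0153)² = 0.000937
Total = 0.0107. Share from b = 0.000937/0.0107 = 0.0880.

8.80%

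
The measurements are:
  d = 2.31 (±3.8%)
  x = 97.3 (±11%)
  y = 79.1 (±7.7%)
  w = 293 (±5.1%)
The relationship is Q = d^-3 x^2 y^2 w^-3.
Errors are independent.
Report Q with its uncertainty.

For a monomial Q ∝ d^-3, x^2, y^2, w^-3, fractional errors add in quadrature:
  (-3·δd/d)² = (-3×0.0380)² = 0.0130;  (2·δx/x)² = (2×0.110)² = 0.0484;  (2·δy/y)² = (2×0.0770)² = 0.0237;  (-3·δw/w)² = (-3×0.0510)² = 0.0234
δQ/Q = √(0.109) = 0.329
Q = 0.191, so δQ = 0.329 × 0.191 = 0.0629.

0.191 ± 0.0629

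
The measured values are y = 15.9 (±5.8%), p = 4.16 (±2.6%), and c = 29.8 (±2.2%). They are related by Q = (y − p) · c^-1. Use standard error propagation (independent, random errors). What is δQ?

Let u = y − p = 11.7. δu = √(δy² + δp²) = √(0.850 + 0.0117) = 0.929, so δu/u = 0.0791.
Q is then a monomial in u, c:
δQ/Q = √((δu/u)² + (-1·δc/c)²) = √(0.00626 + 0.000484) = 0.0821
Q = 0.394, so δQ = 0.0821 × 0.394 = 0.0323.

0.0323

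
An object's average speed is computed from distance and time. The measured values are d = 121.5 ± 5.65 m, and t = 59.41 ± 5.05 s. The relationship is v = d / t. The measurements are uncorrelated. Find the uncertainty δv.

Relative error in a monomial: (δv/v)² = Σ (nᵢ · δxᵢ/xᵢ)².
  (1·δd/d)² = (1×0.0465)² = 0.00216;  (-1·δt/t)² = (-1×0.0850)² = 0.00723
δv/v = √(0.00939) = 0.0969
v = 2.045 m/s, so δv = 0.0969 × 2.045 = 0.198 m/s.

0.198 m/s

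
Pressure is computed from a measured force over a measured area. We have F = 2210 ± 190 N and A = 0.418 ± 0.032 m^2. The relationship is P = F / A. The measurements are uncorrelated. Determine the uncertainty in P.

Products/powers → add relative errors in quadrature, weighted by exponent:
  (1·δF/F)² = (1×0.0860)² = 0.00739;  (-1·δA/A)² = (-1×0.0766)² = 0.00586
δP/P = √(0.0133) = 0.115
P = 5290 Pa, so δP = 0.115 × 5290 = 609 Pa.

609 Pa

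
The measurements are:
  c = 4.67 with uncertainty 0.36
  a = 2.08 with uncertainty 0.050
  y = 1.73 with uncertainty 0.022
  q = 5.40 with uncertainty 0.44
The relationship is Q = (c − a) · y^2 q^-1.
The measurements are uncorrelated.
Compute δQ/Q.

Let u = c − a = 2.59. δu = √(δc² + δa²) = √(0.130 + 0.00250) = 0.363, so δu/u = 0.140.
Q is then a monomial in u, y, q:
δQ/Q = √((δu/u)² + (2·δy/y)² + (-1·δq/q)²) = √(0.0197 + 0.000647 + 0.00664) = 0.164

0.164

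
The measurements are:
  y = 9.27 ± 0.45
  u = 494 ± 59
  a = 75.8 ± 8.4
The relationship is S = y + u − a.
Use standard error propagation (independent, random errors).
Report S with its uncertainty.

427 ± 59.6

Absolute uncertainties add in quadrature for a linear combination:
  (δy)² = 0.203;  (δu)² = 3480;  (δa)² = 70.6
δS = √(3550) = 59.6
S = 427.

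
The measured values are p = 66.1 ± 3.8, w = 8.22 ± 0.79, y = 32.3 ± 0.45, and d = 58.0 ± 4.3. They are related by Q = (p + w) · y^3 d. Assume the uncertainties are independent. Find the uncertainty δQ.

1.45e+07

Let u = p + w = 74.3. δu = √(δp² + δw²) = √(14.4 + 0.624) = 3.88, so δu/u = 0.0522.
Q is then a monomial in u, y, d:
δQ/Q = √((δu/u)² + (3·δy/y)² + (1·δd/d)²) = √(0.00273 + 0.00175 + 0.00550) = 0.0999
Q = 1.45e+08, so δQ = 0.0999 × 1.45e+08 = 1.45e+07.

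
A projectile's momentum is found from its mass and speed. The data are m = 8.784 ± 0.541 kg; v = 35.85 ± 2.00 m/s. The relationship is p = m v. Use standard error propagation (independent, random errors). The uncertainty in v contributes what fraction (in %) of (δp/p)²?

45.1%

(δp/p)² = (1·δm/m)² + (1·δv/v)²
  m term: (1×0.0616)² = 0.00379
  v term: (1×0.0558)² = 0.00311
Total = 0.00691. Share from v = 0.00311/0.00691 = 0.451.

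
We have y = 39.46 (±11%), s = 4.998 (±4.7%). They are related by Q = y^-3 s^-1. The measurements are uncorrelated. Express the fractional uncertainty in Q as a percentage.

Products/powers → add relative errors in quadrature, weighted by exponent:
  (-3·δy/y)² = (-3×0.110)² = 0.109;  (-1·δs/s)² = (-1×0.0470)² = 0.00221
δQ/Q = √(0.111) = 0.333

33.3%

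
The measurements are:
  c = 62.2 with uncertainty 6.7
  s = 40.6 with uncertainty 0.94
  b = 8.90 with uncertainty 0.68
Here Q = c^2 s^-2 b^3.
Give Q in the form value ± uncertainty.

1650 ± 526

Q is a product of powers, so relative uncertainties combine in quadrature:
  (2·δc/c)² = (2×0.108)² = 0.0464;  (-2·δs/s)² = (-2×0.0232)² = 0.00214;  (3·δb/b)² = (3×0.0764)² = 0.0525
δQ/Q = √(0.101) = 0.318
Q = 1650, so δQ = 0.318 × 1650 = 526.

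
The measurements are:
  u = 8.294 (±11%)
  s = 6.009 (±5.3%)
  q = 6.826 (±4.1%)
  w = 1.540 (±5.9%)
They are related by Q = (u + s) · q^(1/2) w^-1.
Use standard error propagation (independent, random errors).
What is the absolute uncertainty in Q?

2.23

Let h = u + s = 14.30. δh = √(δu² + δs²) = √(0.832 + 0.101) = 0.966, so δh/h = 0.0676.
Q is then a monomial in h, q, w:
δQ/Q = √((δh/h)² + (½·δq/q)² + (-1·δw/w)²) = √(0.00456 + 0.000420 + 0.00348) = 0.0920
Q = 24.27, so δQ = 0.0920 × 24.27 = 2.23.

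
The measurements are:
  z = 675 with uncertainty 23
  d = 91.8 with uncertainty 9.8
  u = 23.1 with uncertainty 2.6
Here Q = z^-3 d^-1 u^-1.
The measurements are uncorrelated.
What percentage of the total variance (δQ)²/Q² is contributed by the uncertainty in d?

33.0%

(δQ/Q)² = (-3·δz/z)² + (-1·δd/d)² + (-1·δu/u)²
  z term: (-3×0.0341)² = 0.0104
  d term: (-1×0.107)² = 0.0114
  u term: (-1×0.113)² = 0.0127
Total = 0.0345. Share from d = 0.0114/0.0345 = 0.330.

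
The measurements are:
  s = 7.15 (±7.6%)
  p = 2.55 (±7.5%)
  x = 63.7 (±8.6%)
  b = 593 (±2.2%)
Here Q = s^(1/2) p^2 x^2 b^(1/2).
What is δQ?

Relative error in a monomial: (δQ/Q)² = Σ (nᵢ · δxᵢ/xᵢ)².
  (½·δs/s)² = (0.5×0.0760)² = 0.00144;  (2·δp/p)² = (2×0.0750)² = 0.0225;  (2·δx/x)² = (2×0.0860)² = 0.0296;  (½·δb/b)² = (0.5×0.0220)² = 0.000121
δQ/Q = √(0.0536) = 0.232
Q = 1.72e+06, so δQ = 0.232 × 1.72e+06 = 3.98e+05.

3.98e+05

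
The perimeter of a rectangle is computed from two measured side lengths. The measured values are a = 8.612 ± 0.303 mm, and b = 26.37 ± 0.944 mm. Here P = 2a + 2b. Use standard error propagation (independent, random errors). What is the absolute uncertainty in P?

1.98 mm

P is a linear combination, so absolute uncertainties add in quadrature:
  (2·δa)² = 0.367;  (2·δb)² = 3.56
δP = √(3.93) = 1.98 mm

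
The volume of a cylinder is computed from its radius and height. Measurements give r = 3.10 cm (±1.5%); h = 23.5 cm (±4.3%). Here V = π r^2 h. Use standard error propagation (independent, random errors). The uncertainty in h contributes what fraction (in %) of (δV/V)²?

(δV/V)² = (2·δr/r)² + (1·δh/h)²
  r term: (2×0.0150)² = 0.000900
  h term: (1×0.0430)² = 0.00185
Total = 0.00275. Share from h = 0.00185/0.00275 = 0.673.

67.3%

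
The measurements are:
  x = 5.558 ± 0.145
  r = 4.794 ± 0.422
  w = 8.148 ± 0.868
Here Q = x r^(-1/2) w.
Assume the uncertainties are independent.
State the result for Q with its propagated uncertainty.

Each factor contributes (exponent × relative error)² to (δQ/Q)²:
  (1·δx/x)² = (1×0.0261)² = 0.000681;  (−½·δr/r)² = (-0.5×0.0880)² = 0.00194;  (1·δw/w)² = (1×0.107)² = 0.0113
δQ/Q = √(0.0140) = 0.118
Q = 20.68, so δQ = 0.118 × 20.68 = 2.44.

20.68 ± 2.44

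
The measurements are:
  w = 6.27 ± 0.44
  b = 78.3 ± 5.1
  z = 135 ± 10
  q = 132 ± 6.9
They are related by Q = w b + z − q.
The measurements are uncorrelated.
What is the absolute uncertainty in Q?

48.5

Let p = w·b = 491. δp/p = √((1·δw/w)² + (1·δb/b)²) = √(0.00492 + 0.00424) = 0.0957, so δp = 47.0.
Q = p + z − q: δQ = √(δp² + δz² + δq²) = √(2210 + 100 + 47.6) = 48.5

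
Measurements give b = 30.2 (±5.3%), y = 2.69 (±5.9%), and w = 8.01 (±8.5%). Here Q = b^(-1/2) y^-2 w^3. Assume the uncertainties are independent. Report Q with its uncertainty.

Each factor contributes (exponent × relative error)² to (δQ/Q)²:
  (−½·δb/b)² = (-0.5×0.0530)² = 0.000702;  (-2·δy/y)² = (-2×0.0590)² = 0.0139;  (3·δw/w)² = (3×0.0850)² = 0.0650
δQ/Q = √(0.0797) = 0.282
Q = 12.9, so δQ = 0.282 × 12.9 = 3.65.

12.9 ± 3.65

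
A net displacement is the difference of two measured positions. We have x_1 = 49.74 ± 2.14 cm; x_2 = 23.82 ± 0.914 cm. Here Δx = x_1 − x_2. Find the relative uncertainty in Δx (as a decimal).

0.0898

Δx is a linear combination, so absolute uncertainties add in quadrature:
  (δx_1)² = 4.58;  (δx_2)² = 0.835
δΔx = √(5.41) = 2.33 cm
Δx = 25.92 cm, so δΔx/Δx = 2.33/25.92 = 0.0898.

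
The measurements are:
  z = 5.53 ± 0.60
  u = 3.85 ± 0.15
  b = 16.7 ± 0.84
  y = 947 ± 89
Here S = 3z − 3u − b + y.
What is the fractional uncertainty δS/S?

0.0952

S is a linear combination, so absolute uncertainties add in quadrature:
  (3·δz)² = 3.24;  (3·δu)² = 0.202;  (δb)² = 0.706;  (δy)² = 7920
δS = √(7930) = 89.0
S = 935, so δS/S = 89.0/935 = 0.0952.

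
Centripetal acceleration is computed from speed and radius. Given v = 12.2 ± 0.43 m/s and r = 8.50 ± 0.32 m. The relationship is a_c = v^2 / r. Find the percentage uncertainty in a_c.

a_c is a product of powers, so relative uncertainties combine in quadrature:
  (2·δv/v)² = (2×0.0352)² = 0.00497;  (-1·δr/r)² = (-1×0.0376)² = 0.00142
δa_c/a_c = √(0.00639) = 0.0799

7.99%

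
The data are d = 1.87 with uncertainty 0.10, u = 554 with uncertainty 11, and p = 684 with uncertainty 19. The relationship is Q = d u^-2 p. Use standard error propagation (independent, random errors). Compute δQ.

0.000301

Since Q is a product/quotient, work with relative uncertainties:
  (1·δd/d)² = (1×0.0535)² = 0.00286;  (-2·δu/u)² = (-2×0.0199)² = 0.00158;  (1·δp/p)² = (1×0.0278)² = 0.000772
δQ/Q = √(0.00521) = 0.0722
Q = 0.00417, so δQ = 0.0722 × 0.00417 = 0.000301.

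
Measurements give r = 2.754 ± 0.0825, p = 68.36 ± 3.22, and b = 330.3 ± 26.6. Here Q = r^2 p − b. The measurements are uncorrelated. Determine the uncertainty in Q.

47.6

Let w = r^2·p = 518.5. δw/w = √((2·δr/r)² + (1·δp/p)²) = √(0.00359 + 0.00222) = 0.0762, so δw = 39.5.
Q = w − b: δQ = √(δw² + δb²) = √(1560 + 708) = 47.6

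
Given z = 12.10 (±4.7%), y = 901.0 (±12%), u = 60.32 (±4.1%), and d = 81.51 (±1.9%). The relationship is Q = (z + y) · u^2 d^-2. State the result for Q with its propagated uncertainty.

500.1 ± 74.5

Let w = z + y = 913.1. δw = √(δz² + δy²) = √(0.323 + 11700) = 108, so δw/w = 0.118.
Q is then a monomial in w, u, d:
δQ/Q = √((δw/w)² + (2·δu/u)² + (-2·δd/d)²) = √(0.0140 + 0.00672 + 0.00144) = 0.149
Q = 500.1, so δQ = 0.149 × 500.1 = 74.5.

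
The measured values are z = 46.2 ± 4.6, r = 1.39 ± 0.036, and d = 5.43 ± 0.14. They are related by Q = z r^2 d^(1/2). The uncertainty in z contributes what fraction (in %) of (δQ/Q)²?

77.7%

(δQ/Q)² = (1·δz/z)² + (2·δr/r)² + (½·δd/d)²
  z term: (1×0.0996)² = 0.00991
  r term: (2×0.0259)² = 0.00268
  d term: (0.5×0.0258)² = 0.000166
Total = 0.0128. Share from z = 0.00991/0.0128 = 0.777.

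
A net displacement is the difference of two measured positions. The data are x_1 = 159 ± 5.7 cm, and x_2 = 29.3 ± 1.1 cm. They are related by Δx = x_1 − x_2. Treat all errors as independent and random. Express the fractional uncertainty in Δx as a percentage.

4.48%

Each term contributes (cᵢ δxᵢ)² to (δΔx)²:
  (δx_1)² = 32.5;  (δx_2)² = 1.21
δΔx = √(33.7) = 5.81 cm
Δx = 130 cm, so δΔx/Δx = 5.81/130 = 0.0448.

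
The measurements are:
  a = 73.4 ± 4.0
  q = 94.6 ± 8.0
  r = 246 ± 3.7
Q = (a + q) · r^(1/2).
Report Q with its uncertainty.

2630 ± 142

Let u = a + q = 168. δu = √(δa² + δq²) = √(16.0 + 64.0) = 8.94, so δu/u = 0.0532.
Q is then a monomial in u, r:
δQ/Q = √((δu/u)² + (½·δr/r)²) = √(0.00283 + 5.66e-05) = 0.0538
Q = 2630, so δQ = 0.0538 × 2630 = 142.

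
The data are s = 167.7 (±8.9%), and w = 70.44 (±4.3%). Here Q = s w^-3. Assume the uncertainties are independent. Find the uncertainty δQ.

Q is a product of powers, so relative uncertainties combine in quadrature:
  (1·δs/s)² = (1×0.0890)² = 0.00792;  (-3·δw/w)² = (-3×0.0430)² = 0.0166
δQ/Q = √(0.0246) = 0.157
Q = 0.0004798, so δQ = 0.157 × 0.0004798 = 7.52e-05.

7.52e-05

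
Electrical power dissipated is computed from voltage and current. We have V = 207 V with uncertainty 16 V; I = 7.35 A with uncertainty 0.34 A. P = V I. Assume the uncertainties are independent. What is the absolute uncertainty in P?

Each factor contributes (exponent × relative error)² to (δP/P)²:
  (1·δV/V)² = (1×0.0773)² = 0.00597;  (1·δI/I)² = (1×0.0463)² = 0.00214
δP/P = √(0.00811) = 0.0901
P = 1520 W, so δP = 0.0901 × 1520 = 137 W.

137 W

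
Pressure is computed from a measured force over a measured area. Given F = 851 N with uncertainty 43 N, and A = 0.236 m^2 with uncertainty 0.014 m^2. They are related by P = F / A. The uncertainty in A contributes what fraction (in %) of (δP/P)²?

(δP/P)² = (1·δF/F)² + (-1·δA/A)²
  F term: (1×0.0505)² = 0.00255
  A term: (-1×0.0593)² = 0.00352
Total = 0.00607. Share from A = 0.00352/0.00607 = 0.580.

58.0%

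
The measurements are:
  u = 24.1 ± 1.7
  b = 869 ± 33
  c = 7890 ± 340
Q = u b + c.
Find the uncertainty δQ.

Let p = u·b = 20900. δp/p = √((1·δu/u)² + (1·δb/b)²) = √(0.00498 + 0.00144) = 0.0801, so δp = 1680.
Q = p + c: δQ = √(δp² + δc²) = √(2.81e+06 + 1.16e+05) = 1710

1710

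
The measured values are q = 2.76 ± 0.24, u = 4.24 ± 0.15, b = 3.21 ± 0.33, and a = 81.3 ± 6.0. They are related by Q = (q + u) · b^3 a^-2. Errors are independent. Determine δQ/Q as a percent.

34.4%

Let w = q + u = 7.00. δw = √(δq² + δu²) = √(0.0576 + 0.0225) = 0.283, so δw/w = 0.0404.
Q is then a monomial in w, b, a:
δQ/Q = √((δw/w)² + (3·δb/b)² + (-2·δa/a)²) = √(0.00163 + 0.0951 + 0.0218) = 0.344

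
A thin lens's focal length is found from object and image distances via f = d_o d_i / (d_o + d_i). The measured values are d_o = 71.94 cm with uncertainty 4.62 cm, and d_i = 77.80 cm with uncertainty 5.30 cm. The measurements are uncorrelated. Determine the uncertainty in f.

∂f/∂d_o = (d_i/(d_o+d_i))² = 0.270;  ∂f/∂d_i = (d_o/(d_o+d_i))² = 0.231
δf = √((∂f/∂d_o · δd_o)² + (∂f/∂d_i · δd_i)²) = √(1.56 + 1.50) = 1.75 cm

1.75 cm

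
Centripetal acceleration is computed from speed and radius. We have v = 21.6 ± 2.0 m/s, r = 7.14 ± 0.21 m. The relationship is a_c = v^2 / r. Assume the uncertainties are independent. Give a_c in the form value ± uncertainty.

65.3 ± 12.3 m/s^2

Each factor contributes (exponent × relative error)² to (δa_c/a_c)²:
  (2·δv/v)² = (2×0.0926)² = 0.0343;  (-1·δr/r)² = (-1×0.0294)² = 0.000865
δa_c/a_c = √(0.0352) = 0.188
a_c = 65.3 m/s^2, so δa_c = 0.188 × 65.3 = 12.3 m/s^2.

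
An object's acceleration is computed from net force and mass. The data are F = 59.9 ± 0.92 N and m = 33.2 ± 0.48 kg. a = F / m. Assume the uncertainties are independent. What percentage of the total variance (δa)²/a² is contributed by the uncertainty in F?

53.0%

(δa/a)² = (1·δF/F)² + (-1·δm/m)²
  F term: (1×0.0154)² = 0.000236
  m term: (-1×0.0145)² = 0.000209
Total = 0.000445. Share from F = 0.000236/0.000445 = 0.530.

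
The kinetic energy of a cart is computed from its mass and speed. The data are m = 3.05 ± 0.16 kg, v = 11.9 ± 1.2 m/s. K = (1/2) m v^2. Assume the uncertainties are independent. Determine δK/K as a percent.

20.8%

For a monomial K ∝ m, v^2, fractional errors add in quadrature:
  (1·δm/m)² = (1×0.0525)² = 0.00275;  (2·δv/v)² = (2×0.101)² = 0.0407
δK/K = √(0.0434) = 0.208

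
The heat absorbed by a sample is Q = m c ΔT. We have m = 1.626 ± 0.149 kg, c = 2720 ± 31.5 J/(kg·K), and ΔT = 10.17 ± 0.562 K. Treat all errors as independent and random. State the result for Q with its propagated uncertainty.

For a monomial Q ∝ m, c, ΔT, fractional errors add in quadrature:
  (1·δm/m)² = (1×0.0916)² = 0.00840;  (1·δc/c)² = (1×0.0116)² = 0.000134;  (1·δΔT/ΔT)² = (1×0.0553)² = 0.00305
δQ/Q = √(0.0116) = 0.108
Q = 44980 J, so δQ = 0.108 × 44980 = 4840 J.

44980 ± 4840 J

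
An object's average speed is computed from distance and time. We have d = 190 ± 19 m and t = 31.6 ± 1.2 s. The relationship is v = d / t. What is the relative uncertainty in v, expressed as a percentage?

10.7%

Each factor contributes (exponent × relative error)² to (δv/v)²:
  (1·δd/d)² = (1×0.100)² = 0.0100;  (-1·δt/t)² = (-1×0.0380)² = 0.00144
δv/v = √(0.0114) = 0.107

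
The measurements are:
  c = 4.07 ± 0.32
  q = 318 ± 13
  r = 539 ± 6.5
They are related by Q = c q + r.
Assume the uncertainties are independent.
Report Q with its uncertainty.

Let p = c·q = 1290. δp/p = √((1·δc/c)² + (1·δq/q)²) = √(0.00618 + 0.00167) = 0.0886, so δp = 115.
Q = p + r: δQ = √(δp² + δr²) = √(13200 + 42.2) = 115
Q = 1830.

1830 ± 115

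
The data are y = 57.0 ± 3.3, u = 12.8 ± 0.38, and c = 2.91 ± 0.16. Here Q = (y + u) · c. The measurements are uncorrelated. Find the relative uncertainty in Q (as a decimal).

0.0727

Let w = y + u = 69.8. δw = √(δy² + δu²) = √(10.9 + 0.144) = 3.32, so δw/w = 0.0476.
Q is then a monomial in w, c:
δQ/Q = √((δw/w)² + (1·δc/c)²) = √(0.00226 + 0.00302) = 0.0727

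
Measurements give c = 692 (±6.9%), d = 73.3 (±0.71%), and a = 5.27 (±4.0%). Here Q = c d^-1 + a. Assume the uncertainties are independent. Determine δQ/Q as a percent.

4.68%

Let p = c·d^-1 = 9.44. δp/p = √((1·δc/c)² + (-1·δd/d)²) = √(0.00476 + 5.04e-05) = 0.0694, so δp = 0.655.
Q = p + a: δQ = √(δp² + δa²) = √(0.429 + 0.0444) = 0.688
Q = 14.7, so δQ/Q = 0.688/14.7 = 0.0468.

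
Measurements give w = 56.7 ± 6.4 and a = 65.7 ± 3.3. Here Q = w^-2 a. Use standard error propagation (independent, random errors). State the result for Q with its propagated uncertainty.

Q is a product of powers, so relative uncertainties combine in quadrature:
  (-2·δw/w)² = (-2×0.113)² = 0.0510;  (1·δa/a)² = (1×0.0502)² = 0.00252
δQ/Q = √(0.0535) = 0.231
Q = 0.0204, so δQ = 0.231 × 0.0204 = 0.00473.

0.0204 ± 0.00473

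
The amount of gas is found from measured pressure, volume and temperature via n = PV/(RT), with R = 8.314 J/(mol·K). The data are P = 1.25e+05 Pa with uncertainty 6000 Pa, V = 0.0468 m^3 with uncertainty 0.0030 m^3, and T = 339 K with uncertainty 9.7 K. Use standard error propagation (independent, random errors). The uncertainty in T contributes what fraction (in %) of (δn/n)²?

11.3%

(δn/n)² = (1·δP/P)² + (1·δV/V)² + (-1·δT/T)²
  P term: (1×0.0480)² = 0.00230
  V term: (1×0.0641)² = 0.00411
  T term: (-1×0.0286)² = 0.000819
Total = 0.00723. Share from T = 0.000819/0.00723 = 0.113.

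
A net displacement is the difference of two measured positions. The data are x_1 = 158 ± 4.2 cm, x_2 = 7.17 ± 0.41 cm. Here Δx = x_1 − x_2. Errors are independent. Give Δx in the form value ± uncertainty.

For a sum/difference, combine absolute errors in quadrature:
  (δx_1)² = 17.6;  (δx_2)² = 0.168
δΔx = √(17.8) = 4.22 cm
Δx = 151 cm.

151 ± 4.22 cm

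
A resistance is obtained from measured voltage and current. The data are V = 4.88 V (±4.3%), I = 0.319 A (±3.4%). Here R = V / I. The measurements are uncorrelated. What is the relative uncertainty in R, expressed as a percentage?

For a monomial R ∝ V, I^-1, fractional errors add in quadrature:
  (1·δV/V)² = (1×0.0430)² = 0.00185;  (-1·δI/I)² = (-1×0.0340)² = 0.00116
δR/R = √(0.00300) = 0.0548

5.48%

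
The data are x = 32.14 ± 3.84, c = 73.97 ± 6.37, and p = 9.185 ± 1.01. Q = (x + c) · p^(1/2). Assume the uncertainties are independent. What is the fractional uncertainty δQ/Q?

0.0891

Let u = x + c = 106.1. δu = √(δx² + δc²) = √(14.7 + 40.6) = 7.44, so δu/u = 0.0701.
Q is then a monomial in u, p:
δQ/Q = √((δu/u)² + (½·δp/p)²) = √(0.00491 + 0.00302) = 0.0891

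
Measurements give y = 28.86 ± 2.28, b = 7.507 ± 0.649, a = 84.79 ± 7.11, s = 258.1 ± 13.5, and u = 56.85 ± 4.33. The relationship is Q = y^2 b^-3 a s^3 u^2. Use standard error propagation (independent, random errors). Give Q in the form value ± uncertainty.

(9.276 ± 3.56) × 10^12

Products/powers → add relative errors in quadrature, weighted by exponent:
  (2·δy/y)² = (2×0.0790)² = 0.0250;  (-3·δb/b)² = (-3×0.0865)² = 0.0673;  (1·δa/a)² = (1×0.0839)² = 0.00703;  (3·δs/s)² = (3×0.0523)² = 0.0246;  (2·δu/u)² = (2×0.0762)² = 0.0232
δQ/Q = √(0.147) = 0.384
Q = 9.276e+12, so δQ = 0.384 × 9.276e+12 = 3.56e+12.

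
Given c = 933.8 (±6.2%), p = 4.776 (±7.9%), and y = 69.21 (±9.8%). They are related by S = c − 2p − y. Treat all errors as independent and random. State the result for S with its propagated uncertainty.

For a sum/difference, combine absolute errors in quadrature:
  (δc)² = 3350;  (2·δp)² = 0.569;  (δy)² = 46.0
δS = √(3400) = 58.3
S = 855.0.

855.0 ± 58.3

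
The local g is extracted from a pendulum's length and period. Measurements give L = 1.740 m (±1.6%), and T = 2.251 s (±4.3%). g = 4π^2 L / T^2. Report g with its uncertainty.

For a monomial g ∝ L, T^-2, fractional errors add in quadrature:
  (1·δL/L)² = (1×0.0160)² = 0.000256;  (-2·δT/T)² = (-2×0.0430)² = 0.00740
δg/g = √(0.00765) = 0.0875
g = 13.56 m/s^2, so δg = 0.0875 × 13.56 = 1.19 m/s^2.

13.56 ± 1.19 m/s^2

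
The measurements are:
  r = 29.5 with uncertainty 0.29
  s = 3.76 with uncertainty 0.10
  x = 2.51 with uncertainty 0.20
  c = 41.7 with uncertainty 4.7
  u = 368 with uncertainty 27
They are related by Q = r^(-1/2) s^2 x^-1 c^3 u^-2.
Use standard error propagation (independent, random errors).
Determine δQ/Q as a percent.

38.1%

Since Q is a product/quotient, work with relative uncertainties:
  (−½·δr/r)² = (-0.5×0.00983)² = 2.42e-05;  (2·δs/s)² = (2×0.0266)² = 0.00283;  (-1·δx/x)² = (-1×0.0797)² = 0.00635;  (3·δc/c)² = (3×0.113)² = 0.114;  (-2·δu/u)² = (-2×0.0734)² = 0.0215
δQ/Q = √(0.145) = 0.381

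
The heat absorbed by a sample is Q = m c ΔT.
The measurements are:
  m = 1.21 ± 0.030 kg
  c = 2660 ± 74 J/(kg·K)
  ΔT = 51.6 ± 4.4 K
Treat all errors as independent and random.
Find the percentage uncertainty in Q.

Q is a product of powers, so relative uncertainties combine in quadrature:
  (1·δm/m)² = (1×0.0248)² = 0.000615;  (1·δc/c)² = (1×0.0278)² = 0.000774;  (1·δΔT/ΔT)² = (1×0.0853)² = 0.00727
δQ/Q = √(0.00866) = 0.0931

9.31%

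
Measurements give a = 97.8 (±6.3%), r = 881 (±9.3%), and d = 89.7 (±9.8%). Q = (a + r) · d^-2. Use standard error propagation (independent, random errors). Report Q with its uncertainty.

Let u = a + r = 979. δu = √(δa² + δr²) = √(38.0 + 6710) = 82.2, so δu/u = 0.0839.
Q is then a monomial in u, d:
δQ/Q = √((δu/u)² + (-2·δd/d)²) = √(0.00705 + 0.0384) = 0.213
Q = 0.122, so δQ = 0.213 × 0.122 = 0.0259.

0.122 ± 0.0259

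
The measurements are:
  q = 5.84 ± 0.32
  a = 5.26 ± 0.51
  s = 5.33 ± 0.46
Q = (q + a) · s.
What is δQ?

6.03

Let u = q + a = 11.1. δu = √(δq² + δa²) = √(0.102 + 0.260) = 0.602, so δu/u = 0.0542.
Q is then a monomial in u, s:
δQ/Q = √((δu/u)² + (1·δs/s)²) = √(0.00294 + 0.00745) = 0.102
Q = 59.2, so δQ = 0.102 × 59.2 = 6.03.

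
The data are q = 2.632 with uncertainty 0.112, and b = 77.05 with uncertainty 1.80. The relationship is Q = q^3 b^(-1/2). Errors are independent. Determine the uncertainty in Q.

Relative error in a monomial: (δQ/Q)² = Σ (nᵢ · δxᵢ/xᵢ)².
  (3·δq/q)² = (3×0.0426)² = 0.0163;  (−½·δb/b)² = (-0.5×0.0234)² = 0.000136
δQ/Q = √(0.0164) = 0.128
Q = 2.077, so δQ = 0.128 × 2.077 = 0.266.

0.266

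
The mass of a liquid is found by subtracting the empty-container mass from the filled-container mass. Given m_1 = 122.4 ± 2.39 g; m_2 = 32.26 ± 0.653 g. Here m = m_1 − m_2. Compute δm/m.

Sums and differences: (δm)² = Σ (cᵢ δxᵢ)².
  (δm_1)² = 5.71;  (δm_2)² = 0.426
δm = √(6.14) = 2.48 g
m = 90.14 g, so δm/m = 2.48/90.14 = 0.0275.

0.0275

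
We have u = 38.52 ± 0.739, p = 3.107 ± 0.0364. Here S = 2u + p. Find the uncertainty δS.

Each term contributes (cᵢ δxᵢ)² to (δS)²:
  (2·δu)² = 2.18;  (δp)² = 0.00132
δS = √(2.19) = 1.48

1.48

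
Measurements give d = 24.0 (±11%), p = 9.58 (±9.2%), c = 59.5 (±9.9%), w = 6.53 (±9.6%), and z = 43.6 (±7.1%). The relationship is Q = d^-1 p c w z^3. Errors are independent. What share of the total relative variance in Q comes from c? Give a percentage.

(δQ/Q)² = (-1·δd/d)² + (1·δp/p)² + (1·δc/c)² + (1·δw/w)² + (3·δz/z)²
  d term: (-1×0.110)² = 0.0121
  p term: (1×0.0920)² = 0.00846
  c term: (1×0.0990)² = 0.00980
  w term: (1×0.0960)² = 0.00922
  z term: (3×0.0710)² = 0.0454
Total = 0.0849. Share from c = 0.00980/0.0849 = 0.115.

11.5%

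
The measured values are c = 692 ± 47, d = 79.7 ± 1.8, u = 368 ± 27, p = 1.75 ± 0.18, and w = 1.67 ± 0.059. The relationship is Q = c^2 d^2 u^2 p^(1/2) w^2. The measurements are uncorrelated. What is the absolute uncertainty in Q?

Since Q is a product/quotient, work with relative uncertainties:
  (2·δc/c)² = (2×0.0679)² = 0.0185;  (2·δd/d)² = (2×0.0226)² = 0.00204;  (2·δu/u)² = (2×0.0734)² = 0.0215;  (½·δp/p)² = (0.5×0.103)² = 0.00264;  (2·δw/w)² = (2×0.0353)² = 0.00499
δQ/Q = √(0.0497) = 0.223
Q = 1.52e+15, so δQ = 0.223 × 1.52e+15 = 3.39e+14.

3.39e+14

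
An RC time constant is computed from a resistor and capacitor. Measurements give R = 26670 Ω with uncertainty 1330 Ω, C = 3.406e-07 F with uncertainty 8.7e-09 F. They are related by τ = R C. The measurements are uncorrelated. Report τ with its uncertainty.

For a monomial τ ∝ R, C, fractional errors add in quadrature:
  (1·δR/R)² = (1×0.0499)² = 0.00249;  (1·δC/C)² = (1×0.0255)² = 0.000652
δτ/τ = √(0.00314) = 0.0560
τ = 0.009084 s, so δτ = 0.0560 × 0.009084 = 0.000509 s.

0.009084 ± 0.000509 s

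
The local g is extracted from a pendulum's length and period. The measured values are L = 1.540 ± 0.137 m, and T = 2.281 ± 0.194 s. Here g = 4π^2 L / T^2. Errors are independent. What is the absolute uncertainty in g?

g is a product of powers, so relative uncertainties combine in quadrature:
  (1·δL/L)² = (1×0.0890)² = 0.00791;  (-2·δT/T)² = (-2×0.0851)² = 0.0289
δg/g = √(0.0368) = 0.192
g = 11.69 m/s^2, so δg = 0.192 × 11.69 = 2.24 m/s^2.

2.24 m/s^2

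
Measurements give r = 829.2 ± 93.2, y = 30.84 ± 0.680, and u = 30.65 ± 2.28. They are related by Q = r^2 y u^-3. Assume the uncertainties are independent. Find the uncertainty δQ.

234

Q is a product of powers, so relative uncertainties combine in quadrature:
  (2·δr/r)² = (2×0.112)² = 0.0505;  (1·δy/y)² = (1×0.0220)² = 0.000486;  (-3·δu/u)² = (-3×0.0744)² = 0.0498
δQ/Q = √(0.101) = 0.318
Q = 736.4, so δQ = 0.318 × 736.4 = 234.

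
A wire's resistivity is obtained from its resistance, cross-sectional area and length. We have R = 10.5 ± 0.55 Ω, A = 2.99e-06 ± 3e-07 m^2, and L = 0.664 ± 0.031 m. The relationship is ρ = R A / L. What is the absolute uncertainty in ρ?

5.79e-06 Ω·m

Each factor contributes (exponent × relative error)² to (δρ/ρ)²:
  (1·δR/R)² = (1×0.0524)² = 0.00274;  (1·δA/A)² = (1×0.100)² = 0.0101;  (-1·δL/L)² = (-1×0.0467)² = 0.00218
δρ/ρ = √(0.0150) = 0.122
ρ = 4.73e-05 Ω·m, so δρ = 0.122 × 4.73e-05 = 5.79e-06 Ω·m.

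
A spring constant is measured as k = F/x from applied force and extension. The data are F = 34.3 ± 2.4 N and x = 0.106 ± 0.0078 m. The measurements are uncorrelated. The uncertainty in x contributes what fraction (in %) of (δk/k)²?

52.5%

(δk/k)² = (1·δF/F)² + (-1·δx/x)²
  F term: (1×0.0700)² = 0.00490
  x term: (-1×0.0736)² = 0.00541
Total = 0.0103. Share from x = 0.00541/0.0103 = 0.525.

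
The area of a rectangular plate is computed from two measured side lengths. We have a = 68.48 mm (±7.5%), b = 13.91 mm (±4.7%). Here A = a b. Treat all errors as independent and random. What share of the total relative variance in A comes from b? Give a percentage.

28.2%

(δA/A)² = (1·δa/a)² + (1·δb/b)²
  a term: (1×0.0750)² = 0.00562
  b term: (1×0.0470)² = 0.00221
Total = 0.00783. Share from b = 0.00221/0.00783 = 0.282.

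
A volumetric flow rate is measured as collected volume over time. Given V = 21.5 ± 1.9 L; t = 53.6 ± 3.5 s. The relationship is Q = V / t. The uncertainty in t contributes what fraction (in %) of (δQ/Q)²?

(δQ/Q)² = (1·δV/V)² + (-1·δt/t)²
  V term: (1×0.0884)² = 0.00781
  t term: (-1×0.0653)² = 0.00426
Total = 0.0121. Share from t = 0.00426/0.0121 = 0.353.

35.3%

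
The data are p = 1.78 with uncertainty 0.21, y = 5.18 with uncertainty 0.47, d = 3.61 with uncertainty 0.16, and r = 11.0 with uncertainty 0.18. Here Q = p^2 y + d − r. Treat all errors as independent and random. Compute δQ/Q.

0.461

Let w = p^2·y = 16.4. δw/w = √((2·δp/p)² + (1·δy/y)²) = √(0.0557 + 0.00823) = 0.253, so δw = 4.15.
Q = w + d − r: δQ = √(δw² + δd² + δr²) = √(17.2 + 0.0256 + 0.0324) = 4.16
Q = 9.02, so δQ/Q = 4.16/9.02 = 0.461.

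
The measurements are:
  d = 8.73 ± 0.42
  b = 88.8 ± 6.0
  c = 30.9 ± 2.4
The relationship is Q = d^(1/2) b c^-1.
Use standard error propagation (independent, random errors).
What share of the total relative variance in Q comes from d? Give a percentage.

5.18%

(δQ/Q)² = (½·δd/d)² + (1·δb/b)² + (-1·δc/c)²
  d term: (0.5×0.0481)² = 0.000579
  b term: (1×0.0676)² = 0.00457
  c term: (-1×0.0777)² = 0.00603
Total = 0.0112. Share from d = 0.000579/0.0112 = 0.0518.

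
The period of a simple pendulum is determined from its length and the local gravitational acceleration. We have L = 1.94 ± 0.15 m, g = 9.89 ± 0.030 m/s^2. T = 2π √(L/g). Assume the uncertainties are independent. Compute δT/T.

For a monomial T ∝ L^(1/2), g^(-1/2), fractional errors add in quadrature:
  (½·δL/L)² = (0.5×0.0773)² = 0.00149;  (−½·δg/g)² = (-0.5×0.00303)² = 2.3e-06
δT/T = √(0.00150) = 0.0387

0.0387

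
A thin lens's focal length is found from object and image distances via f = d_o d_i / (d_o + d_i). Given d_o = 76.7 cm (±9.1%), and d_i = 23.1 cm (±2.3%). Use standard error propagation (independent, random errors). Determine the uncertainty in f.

∂f/∂d_o = (d_i/(d_o+d_i))² = 0.0536;  ∂f/∂d_i = (d_o/(d_o+d_i))² = 0.591
δf = √((∂f/∂d_o · δd_o)² + (∂f/∂d_i · δd_i)²) = √(0.140 + 0.0985) = 0.488 cm

0.488 cm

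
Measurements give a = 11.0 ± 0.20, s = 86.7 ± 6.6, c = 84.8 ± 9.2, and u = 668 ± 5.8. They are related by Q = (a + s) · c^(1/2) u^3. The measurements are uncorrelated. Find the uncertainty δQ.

Let w = a + s = 97.7. δw = √(δa² + δs²) = √(0.0400 + 43.6) = 6.60, so δw/w = 0.0676.
Q is then a monomial in w, c, u:
δQ/Q = √((δw/w)² + (½·δc/c)² + (3·δu/u)²) = √(0.00457 + 0.00294 + 0.000678) = 0.0905
Q = 2.68e+11, so δQ = 0.0905 × 2.68e+11 = 2.43e+10.

2.43e+10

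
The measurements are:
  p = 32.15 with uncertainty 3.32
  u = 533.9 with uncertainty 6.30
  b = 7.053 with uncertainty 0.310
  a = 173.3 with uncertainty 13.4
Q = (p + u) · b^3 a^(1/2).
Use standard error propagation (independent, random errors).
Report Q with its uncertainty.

(2.614 ± 0.361) × 10^6

Let w = p + u = 566.0. δw = √(δp² + δu²) = √(11.0 + 39.7) = 7.12, so δw/w = 0.0126.
Q is then a monomial in w, b, a:
δQ/Q = √((δw/w)² + (3·δb/b)² + (½·δa/a)²) = √(0.000158 + 0.0174 + 0.00149) = 0.138
Q = 2.614e+06, so δQ = 0.138 × 2.614e+06 = 3.61e+05.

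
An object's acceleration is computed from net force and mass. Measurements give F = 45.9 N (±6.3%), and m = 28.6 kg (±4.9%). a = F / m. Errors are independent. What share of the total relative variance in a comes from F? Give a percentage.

62.3%

(δa/a)² = (1·δF/F)² + (-1·δm/m)²
  F term: (1×0.0630)² = 0.00397
  m term: (-1×0.0490)² = 0.00240
Total = 0.00637. Share from F = 0.00397/0.00637 = 0.623.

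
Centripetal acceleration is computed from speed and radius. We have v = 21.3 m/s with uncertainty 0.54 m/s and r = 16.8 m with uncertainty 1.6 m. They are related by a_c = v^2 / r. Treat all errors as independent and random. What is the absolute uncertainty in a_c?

Since a_c is a product/quotient, work with relative uncertainties:
  (2·δv/v)² = (2×0.0254)² = 0.00257;  (-1·δr/r)² = (-1×0.0952)² = 0.00907
δa_c/a_c = √(0.0116) = 0.108
a_c = 27.0 m/s^2, so δa_c = 0.108 × 27.0 = 2.91 m/s^2.

2.91 m/s^2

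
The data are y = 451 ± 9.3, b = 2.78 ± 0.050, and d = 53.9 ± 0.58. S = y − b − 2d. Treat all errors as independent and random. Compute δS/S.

Each term contributes (cᵢ δxᵢ)² to (δS)²:
  (δy)² = 86.5;  (δb)² = 0.00250;  (2·δd)² = 1.35
δS = √(87.8) = 9.37
S = 340, so δS/S = 9.37/340 = 0.0275.

0.0275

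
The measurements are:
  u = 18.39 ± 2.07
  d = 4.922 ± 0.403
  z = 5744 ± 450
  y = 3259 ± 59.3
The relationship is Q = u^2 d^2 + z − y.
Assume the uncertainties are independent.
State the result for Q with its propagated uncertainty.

10680 ± 2330

Let p = u^2·d^2 = 8193. δp/p = √((2·δu/u)² + (2·δd/d)²) = √(0.0507 + 0.0268) = 0.278, so δp = 2280.
Q = p + z − y: δQ = √(δp² + δz² + δy²) = √(5.2e+06 + 2.02e+05 + 3520) = 2330
Q = 10680.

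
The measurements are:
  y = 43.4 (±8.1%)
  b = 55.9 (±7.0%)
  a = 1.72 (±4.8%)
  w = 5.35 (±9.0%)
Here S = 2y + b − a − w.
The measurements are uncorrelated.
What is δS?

Absolute uncertainties add in quadrature for a linear combination:
  (2·δy)² = 49.4;  (δb)² = 15.3;  (δa)² = 0.00682;  (δw)² = 0.232
δS = √(65.0) = 8.06

8.06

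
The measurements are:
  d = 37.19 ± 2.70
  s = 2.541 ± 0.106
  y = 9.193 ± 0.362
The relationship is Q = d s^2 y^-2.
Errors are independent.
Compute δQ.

0.386

Each factor contributes (exponent × relative error)² to (δQ/Q)²:
  (1·δd/d)² = (1×0.0726)² = 0.00527;  (2·δs/s)² = (2×0.0417)² = 0.00696;  (-2·δy/y)² = (-2×0.0394)² = 0.00620
δQ/Q = √(0.0184) = 0.136
Q = 2.841, so δQ = 0.136 × 2.841 = 0.386.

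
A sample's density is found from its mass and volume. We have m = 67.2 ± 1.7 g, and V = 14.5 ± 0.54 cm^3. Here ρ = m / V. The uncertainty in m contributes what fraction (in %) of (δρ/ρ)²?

31.6%

(δρ/ρ)² = (1·δm/m)² + (-1·δV/V)²
  m term: (1×0.0253)² = 0.000640
  V term: (-1×0.0372)² = 0.00139
Total = 0.00203. Share from m = 0.000640/0.00203 = 0.316.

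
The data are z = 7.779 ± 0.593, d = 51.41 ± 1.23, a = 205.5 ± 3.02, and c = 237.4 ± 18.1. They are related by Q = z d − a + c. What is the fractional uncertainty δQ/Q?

Let p = z·d = 399.9. δp/p = √((1·δz/z)² + (1·δd/d)²) = √(0.00581 + 0.000572) = 0.0799, so δp = 32.0.
Q = p − a + c: δQ = √(δp² + δa² + δc²) = √(1020 + 9.12 + 328) = 36.8
Q = 431.8, so δQ/Q = 36.8/431.8 = 0.0853.

0.0853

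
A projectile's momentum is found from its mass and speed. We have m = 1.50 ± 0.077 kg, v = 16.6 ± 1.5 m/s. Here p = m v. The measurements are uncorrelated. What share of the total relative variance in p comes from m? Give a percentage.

24.4%

(δp/p)² = (1·δm/m)² + (1·δv/v)²
  m term: (1×0.0513)² = 0.00264
  v term: (1×0.0904)² = 0.00817
Total = 0.0108. Share from m = 0.00264/0.0108 = 0.244.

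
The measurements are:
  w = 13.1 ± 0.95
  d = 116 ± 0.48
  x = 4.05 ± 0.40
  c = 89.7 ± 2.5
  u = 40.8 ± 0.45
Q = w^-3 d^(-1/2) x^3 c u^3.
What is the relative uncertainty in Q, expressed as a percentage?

37.0%

Relative error in a monomial: (δQ/Q)² = Σ (nᵢ · δxᵢ/xᵢ)².
  (-3·δw/w)² = (-3×0.0725)² = 0.0473;  (−½·δd/d)² = (-0.5×0.00414)² = 4.28e-06;  (3·δx/x)² = (3×0.0988)² = 0.0878;  (1·δc/c)² = (1×0.0279)² = 0.000777;  (3·δu/u)² = (3×0.0110)² = 0.00109
δQ/Q = √(0.137) = 0.370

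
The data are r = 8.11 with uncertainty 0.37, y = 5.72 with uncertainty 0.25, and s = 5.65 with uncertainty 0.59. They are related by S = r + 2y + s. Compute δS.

Each term contributes (cᵢ δxᵢ)² to (δS)²:
  (δr)² = 0.137;  (2·δy)² = 0.250;  (δs)² = 0.348
δS = √(0.735) = 0.857

0.857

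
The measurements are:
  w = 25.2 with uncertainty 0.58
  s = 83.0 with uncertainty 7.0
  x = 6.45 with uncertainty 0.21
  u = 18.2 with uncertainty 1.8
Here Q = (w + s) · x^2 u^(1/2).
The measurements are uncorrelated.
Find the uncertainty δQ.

2000

Let h = w + s = 108. δh = √(δw² + δs²) = √(0.336 + 49.0) = 7.02, so δh/h = 0.0649.
Q is then a monomial in h, x, u:
δQ/Q = √((δh/h)² + (2·δx/x)² + (½·δu/u)²) = √(0.00421 + 0.00424 + 0.00245) = 0.104
Q = 19200, so δQ = 0.104 × 19200 = 2000.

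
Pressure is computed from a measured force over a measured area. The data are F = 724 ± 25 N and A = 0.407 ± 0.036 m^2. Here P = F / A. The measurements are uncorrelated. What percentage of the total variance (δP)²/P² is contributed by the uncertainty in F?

13.2%

(δP/P)² = (1·δF/F)² + (-1·δA/A)²
  F term: (1×0.0345)² = 0.00119
  A term: (-1×0.0885)² = 0.00782
Total = 0.00902. Share from F = 0.00119/0.00902 = 0.132.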